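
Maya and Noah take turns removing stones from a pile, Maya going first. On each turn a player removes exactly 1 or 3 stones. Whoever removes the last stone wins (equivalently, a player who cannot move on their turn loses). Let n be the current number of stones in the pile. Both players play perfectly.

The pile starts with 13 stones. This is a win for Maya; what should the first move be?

Use the standard recursion: the mover loses at a terminal position; elsewhere, the mover wins exactly when some move hands the opponent an L position.
n=0: no move → L
n=1: W (go to 0, an L position)
n=2: L (sole option 1(W) is W)
n=3: W (go to 2, an L position)
n=4: L (options 3(W), 1(W) are all W)
n=5: W (go to 4, an L position)
n=6: L (options 5(W), 3(W) are all W)
n=7: W (go to 6, an L position)
n=8: L (options 7(W), 5(W) are all W)
n=9: W (go to 8, an L position)
n=10: L (options 9(W), 7(W) are all W)
n=11: W (go to 10, an L position)
n=12: L (options 11(W), 9(W) are all W)
n=13: W (go to 12, an L position)
From 13, the L positions reachable in one move are: 12, 10. Any move reaching one of these is winning.

Remove 1, leaving 12.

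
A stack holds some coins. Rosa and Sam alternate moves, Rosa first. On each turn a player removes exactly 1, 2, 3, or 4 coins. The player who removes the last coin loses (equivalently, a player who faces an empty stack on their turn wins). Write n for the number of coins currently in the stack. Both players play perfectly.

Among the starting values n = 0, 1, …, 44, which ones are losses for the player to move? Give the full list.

1, 6, 11, 16, 21, 26, 31, 36, 41

Work bottom-up. With no move the player to move wins. Otherwise the position is W if at least one move leads to an L position for the opponent, and L if every move leads to a W.
n=0: no move; the opponent has just taken the last coin and therefore loses → W
n=1: L (sole option 0(W) is W)
n=2: W (go to 1, an L position)
n=3: W (go to 1, an L position)
n=4: W (go to 1, an L position)
n=5: W (go to 1, an L position)
n=6: L (options 5(W), 4(W), 3(W), 2(W) are all W)
n=7: W (go to 6, an L position)
n=8: W (go to 6, an L position)
n=9: W (go to 6, an L position)
n=10: W (go to 6, an L position)
n=11: L (options 10(W), 9(W), 8(W), 7(W) are all W)
n=12: W (go to 11, an L position)
n=13: W (go to 11, an L position)
n=14: W (go to 11, an L position)
n=15: W (go to 11, an L position)
n=16: L (options 15(W), 14(W), 13(W), 12(W) are all W)
n=17: W (go to 16, an L position)
n=18: W (go to 16, an L position)
n=19: W (go to 16, an L position)
n=20: W (go to 16, an L position)
n=21: L (options 20(W), 19(W), 18(W), 17(W) are all W)
n=22: W (go to 21, an L position)
n=23: W (go to 21, an L position)
n=24: W (go to 21, an L position)
n=25: W (go to 21, an L position)
n=26: L (options 25(W), 24(W), 23(W), 22(W) are all W)
n=27: W (go to 26, an L position)
n=28: W (go to 26, an L position)
n=29: W (go to 26, an L position)
n=30: W (go to 26, an L position)
n=31: L (options 30(W), 29(W), 28(W), 27(W) are all W)
n=32: W (go to 31, an L position)
n=33: W (go to 31, an L position)
n=34: W (go to 31, an L position)
n=35: W (go to 31, an L position)
n=36: L (options 35(W), 34(W), 33(W), 32(W) are all W)
n=37: W (go to 36, an L position)
n=38: W (go to 36, an L position)
n=39: W (go to 36, an L position)
n=40: W (go to 36, an L position)
n=41: L (options 40(W), 39(W), 38(W), 37(W) are all W)
n=42: W (go to 41, an L position)
n=43: W (go to 41, an L position)
n=44: W (go to 41, an L position)
Reading off the rows marked L gives the requested list; there are 9 such values of n.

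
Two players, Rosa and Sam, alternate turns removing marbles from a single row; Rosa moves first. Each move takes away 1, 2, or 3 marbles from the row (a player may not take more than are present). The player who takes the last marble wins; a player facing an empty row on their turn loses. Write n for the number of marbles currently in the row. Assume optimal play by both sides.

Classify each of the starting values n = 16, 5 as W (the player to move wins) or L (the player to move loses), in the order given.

16: L, 5: W

Use the standard recursion: the mover loses at a terminal position; elsewhere, the mover wins exactly when some move hands the opponent an L position.
n=0: no move → L
n=1: reaches L-position 0 → W
n=2: reaches L-position 0 → W
n=3: reaches L-position 0 → W
n=4: only reaches 3(W), 2(W), 1(W), all W → L
n=5: reaches L-position 4 → W
n=6: reaches L-position 4 → W
n=7: reaches L-position 4 → W
n=8: only reaches 7(W), 6(W), 5(W), all W → L
n=9: reaches L-position 8 → W
n=10: reaches L-position 8 → W
n=11: reaches L-position 8 → W
n=12: only reaches 11(W), 10(W), 9(W), all W → L
n=13: reaches L-position 12 → W
n=14: reaches L-position 12 → W
n=15: reaches L-position 12 → W
n=16: only reaches 15(W), 14(W), 13(W), all W → L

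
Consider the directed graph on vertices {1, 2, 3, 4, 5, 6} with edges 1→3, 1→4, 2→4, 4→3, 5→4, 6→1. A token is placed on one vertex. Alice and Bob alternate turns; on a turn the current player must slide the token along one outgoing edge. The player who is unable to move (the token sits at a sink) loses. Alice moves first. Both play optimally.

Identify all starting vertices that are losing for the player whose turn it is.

Label each position W (a win for the player to move) or L (a loss). A position with no legal move is L; any other position is W exactly when some move reaches an L, and L when every move reaches a W.
Every edge goes from a vertex to one that appears earlier in the order 3, 4, 1, 2, 5, 6, so processing vertices in that order labels each vertex after all of its successors.
3: no outgoing edge → L
4: reaches L-position 3 → W
1: reaches L-position 3 → W
2: only reaches 4(W), which is W → L
5: only reaches 4(W), which is W → L
6: only reaches 1(W), which is W → L
The losing starting vertices are exactly the entries labelled L in this table (4 of them).

2, 3, 5, 6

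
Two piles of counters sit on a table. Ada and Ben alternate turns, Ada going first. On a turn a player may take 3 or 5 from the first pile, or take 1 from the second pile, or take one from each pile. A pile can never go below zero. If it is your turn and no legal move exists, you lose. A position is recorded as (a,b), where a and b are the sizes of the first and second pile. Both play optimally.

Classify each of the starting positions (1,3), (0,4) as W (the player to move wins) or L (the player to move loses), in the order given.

Build the W/L table. Terminal = L. A non-terminal position is W if it has a move to some L; otherwise it is L.
No move ever increases a pile, so every position that can arise here has a ≤ 1 and b ≤ 4; it is enough to label the cells with 0 ≤ a ≤ 1 and 0 ≤ b ≤ 4.
Every move lowers a or b (never raises either), so fill the grid row by row in increasing a, and left to right within a row: each cell's successors are then already labelled.
      b=0  b=1  b=2  b=3  b=4
a=0:    L    W    L    W    L
a=1:    L    W    L    W    L
Cells with no legal move (terminal, hence L): (0,0), (1,0).
The remaining L cells, each justified by listing all of its moves:
(0,2): L (sole option (0,1)(W) is W)
(0,4): L (sole option (0,3)(W) is W)
(1,2): L (options (1,1)(W), (0,1)(W) are all W)
(1,4): L (options (1,3)(W), (0,3)(W) are all W)
Every other cell has at least one move into one of the L cells above, so it is W.
(1,3): the move to (1,2) reaches an L cell, so W
(0,4): one of the L cells justified above, so L

(1,3): W, (0,4): L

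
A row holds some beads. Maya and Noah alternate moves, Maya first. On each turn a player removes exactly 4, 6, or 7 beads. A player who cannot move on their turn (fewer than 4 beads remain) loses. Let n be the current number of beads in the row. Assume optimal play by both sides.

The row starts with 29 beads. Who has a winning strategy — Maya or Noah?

Use the standard recursion: the mover loses at a terminal position; elsewhere, the mover wins exactly when some move hands the opponent an L position.
n=0: no move → L
n=1: no move → L
n=2: no move → L
n=3: no move → L
n=4: →0(L), so W
n=5: →1(L), so W
n=6: →2(L), so W
n=7: →3(L), so W
n=8: →2(L), so W
n=9: →3(L), so W
n=10: →3(L), so W
n=11: →7(W), 5(W), 4(W) — all W, so L
n=12: →8(W), 6(W), 5(W) — all W, so L
n=13: →9(W), 7(W), 6(W) — all W, so L
n=14: →10(W), 8(W), 7(W) — all W, so L
n=15: →11(L), so W
n=16: →12(L), so W
n=17: →13(L), so W
n=18: →14(L), so W
n=19: →13(L), so W
n=20: →14(L), so W
n=21: →14(L), so W
n=22: →18(W), 16(W), 15(W) — all W, so L
n=23: →19(W), 17(W), 16(W) — all W, so L
n=24: →20(W), 18(W), 17(W) — all W, so L
n=25: →21(W), 19(W), 18(W) — all W, so L
n=26: →22(L), so W
n=27: →23(L), so W
n=28: →24(L), so W
n=29: →25(L), so W
From 29 Maya can remove 4, leaving 25, reaching an L position.

Maya wins.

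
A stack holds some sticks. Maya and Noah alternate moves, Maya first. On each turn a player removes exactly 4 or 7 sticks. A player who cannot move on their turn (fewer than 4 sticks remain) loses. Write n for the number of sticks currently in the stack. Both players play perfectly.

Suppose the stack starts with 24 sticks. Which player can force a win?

Noah wins.

Build the W/L table. Terminal = L. A non-terminal position is W if it has a move to some L; otherwise it is L.
n=0: no move → L
n=1: no move → L
n=2: no move → L
n=3: no move → L
n=4: W (go to 0, an L position)
n=5: W (go to 1, an L position)
n=6: W (go to 2, an L position)
n=7: W (go to 3, an L position)
n=8: W (go to 1, an L position)
n=9: W (go to 2, an L position)
n=10: W (go to 3, an L position)
n=11: L (options 7(W), 4(W) are all W)
n=12: L (options 8(W), 5(W) are all W)
n=13: L (options 9(W), 6(W) are all W)
n=14: L (options 10(W), 7(W) are all W)
n=15: W (go to 11, an L position)
n=16: W (go to 12, an L position)
n=17: W (go to 13, an L position)
n=18: W (go to 14, an L position)
n=19: W (go to 12, an L position)
n=20: W (go to 13, an L position)
n=21: W (go to 14, an L position)
n=22: L (options 18(W), 15(W) are all W)
n=23: L (options 19(W), 16(W) are all W)
n=24: L (options 20(W), 17(W) are all W)
The starting position 24 is L: whatever Maya does, the opponent receives a W position.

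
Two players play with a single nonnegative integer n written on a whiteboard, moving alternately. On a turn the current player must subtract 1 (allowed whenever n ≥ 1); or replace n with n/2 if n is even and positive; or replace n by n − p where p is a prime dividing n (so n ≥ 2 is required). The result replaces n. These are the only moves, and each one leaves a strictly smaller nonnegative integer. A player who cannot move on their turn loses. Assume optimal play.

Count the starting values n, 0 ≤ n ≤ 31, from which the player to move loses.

7

Label each position W (a win for the player to move) or L (a loss). A position with no legal move is L; any other position is W exactly when some move reaches an L, and L when every move reaches a W.
n=0: no move → L
n=1: W (go to 0, an L position)
n=2: W (go to 0, an L position)
n=3: W (go to 0, an L position)
n=4: L (options 2(W), 3(W) are all W)
n=5: W (go to 0, an L position)
n=6: W (go to 4, an L position)
n=7: W (go to 0, an L position)
n=8: W (go to 4, an L position)
n=9: L (options 6(W), 8(W) are all W)
n=10: W (go to 9, an L position)
n=11: W (go to 0, an L position)
n=12: W (go to 9, an L position)
n=13: W (go to 0, an L position)
n=14: L (options 7(W), 12(W), 13(W) are all W)
n=15: W (go to 14, an L position)
n=16: W (go to 14, an L position)
n=17: W (go to 0, an L position)
n=18: W (go to 9, an L position)
n=19: W (go to 0, an L position)
n=20: L (options 10(W), 15(W), 18(W), 19(W) are all W)
n=21: W (go to 14, an L position)
n=22: W (go to 20, an L position)
n=23: W (go to 0, an L position)
n=24: L (options 12(W), 21(W), 22(W), 23(W) are all W)
n=25: W (go to 20, an L position)
n=26: W (go to 24, an L position)
n=27: W (go to 24, an L position)
n=28: W (go to 14, an L position)
n=29: W (go to 0, an L position)
n=30: L (options 15(W), 25(W), 27(W), 28(W), 29(W) are all W)
n=31: W (go to 0, an L position)
L entries with 0 ≤ n ≤ 31: n = 0, 4, 9, 14, 20, 24, 30; that makes 7.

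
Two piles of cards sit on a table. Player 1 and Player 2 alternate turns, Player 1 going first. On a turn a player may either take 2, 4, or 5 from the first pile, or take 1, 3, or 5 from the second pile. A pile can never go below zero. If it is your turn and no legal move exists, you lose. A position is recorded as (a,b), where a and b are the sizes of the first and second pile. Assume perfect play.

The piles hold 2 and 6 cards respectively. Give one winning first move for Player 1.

Label each position W (a win for the player to move) or L (a loss). A position with no legal move is L; any other position is W exactly when some move reaches an L, and L when every move reaches a W.
No move ever increases a pile, so every position that can arise here has a ≤ 2 and b ≤ 6; it is enough to label the cells with 0 ≤ a ≤ 2 and 0 ≤ b ≤ 6.
Every move lowers a or b (never raises either), so fill the grid row by row in increasing a, and left to right within a row: each cell's successors are then already labelled.
      b=0  b=1  b=2  b=3  b=4  b=5  b=6
a=0:    L    W    L    W    L    W    L
a=1:    L    W    L    W    L    W    L
a=2:    W    L    W    L    W    L    W
Cells with no legal move (terminal, hence L): (0,0), (1,0).
The remaining L cells, each justified by listing all of its moves:
(0,2): →(0,1)(W) only, which is W, so L
(0,4): →(0,3)(W), (0,1)(W) — all W, so L
(0,6): →(0,5)(W), (0,3)(W), (0,1)(W) — all W, so L
(1,2): →(1,1)(W) only, which is W, so L
(1,4): →(1,3)(W), (1,1)(W) — all W, so L
(1,6): →(1,5)(W), (1,3)(W), (1,1)(W) — all W, so L
(2,1): →(0,1)(W), (2,0)(W) — all W, so L
(2,3): →(0,3)(W), (2,2)(W), (2,0)(W) — all W, so L
(2,5): →(0,5)(W), (2,4)(W), (2,2)(W), (2,0)(W) — all W, so L
Every other cell has at least one move into one of the L cells above, so it is W.
From (2,6), the L positions reachable in one move are: (0,6), (2,5), (2,3), (2,1). Any move reaching one of these is winning.

Move to (0,6).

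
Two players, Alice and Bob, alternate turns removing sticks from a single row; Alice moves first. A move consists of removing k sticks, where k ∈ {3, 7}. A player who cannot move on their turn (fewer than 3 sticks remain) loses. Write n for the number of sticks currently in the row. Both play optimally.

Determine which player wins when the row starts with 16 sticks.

Bob wins.

Classify positions by backward induction: terminal positions (no move available) are L. From any other position, the mover wins iff some move reaches an L.
n=0: no move → L
n=1: no move → L
n=2: no move → L
n=3: can move to 0, which is L ⇒ W
n=4: can move to 1, which is L ⇒ W
n=5: can move to 2, which is L ⇒ W
n=6: the only move is to 3(W), a W ⇒ L
n=7: can move to 0, which is L ⇒ W
n=8: can move to 1, which is L ⇒ W
n=9: can move to 6, which is L ⇒ W
n=10: moves to 7(W), 3(W); every one is W ⇒ L
n=11: moves to 8(W), 4(W); every one is W ⇒ L
n=12: moves to 9(W), 5(W); every one is W ⇒ L
n=13: can move to 10, which is L ⇒ W
n=14: can move to 11, which is L ⇒ W
n=15: can move to 12, which is L ⇒ W
n=16: moves to 13(W), 9(W); every one is W ⇒ L
Every move from 16 reaches a W position, so the mover loses.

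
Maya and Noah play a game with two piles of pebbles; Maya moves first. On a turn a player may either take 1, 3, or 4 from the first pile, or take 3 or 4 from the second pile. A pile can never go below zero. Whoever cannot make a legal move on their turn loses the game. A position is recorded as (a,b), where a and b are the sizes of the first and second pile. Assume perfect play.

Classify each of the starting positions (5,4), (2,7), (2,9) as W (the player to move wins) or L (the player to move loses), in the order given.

(5,4): W, (2,7): L, (2,9): L

Use the standard recursion: the mover loses at a terminal position; elsewhere, the mover wins exactly when some move hands the opponent an L position.
No move ever increases a pile, so every position that can arise here has a ≤ 5 and b ≤ 9; it is enough to label the cells with 0 ≤ a ≤ 5 and 0 ≤ b ≤ 9.
Every move lowers a or b (never raises either), so fill the grid row by row in increasing a, and left to right within a row: each cell's successors are then already labelled.
      b=0  b=1  b=2  b=3  b=4  b=5  b=6  b=7  b=8  b=9
a=0:    L    L    L    W    W    W    W    L    L    L
a=1:    W    W    W    L    L    L    W    W    W    W
a=2:    L    L    L    W    W    W    W    L    L    L
a=3:    W    W    W    L    L    L    W    W    W    W
a=4:    W    W    W    W    W    W    L    W    W    W
a=5:    W    W    W    W    W    W    W    W    W    W
Cells with no legal move (terminal, hence L): (0,0), (0,1), (0,2).
The remaining L cells, each justified by listing all of its moves:
(0,7): →(0,4)(W), (0,3)(W) — all W, so L
(0,8): →(0,5)(W), (0,4)(W) — all W, so L
(0,9): →(0,6)(W), (0,5)(W) — all W, so L
(1,3): →(0,3)(W), (1,0)(W) — all W, so L
(1,4): →(0,4)(W), (1,1)(W), (1,0)(W) — all W, so L
(1,5): →(0,5)(W), (1,2)(W), (1,1)(W) — all W, so L
(2,0): →(1,0)(W) only, which is W, so L
(2,1): →(1,1)(W) only, which is W, so L
(2,2): →(1,2)(W) only, which is W, so L
(2,7): →(1,7)(W), (2,4)(W), (2,3)(W) — all W, so L
(2,8): →(1,8)(W), (2,5)(W), (2,4)(W) — all W, so L
(2,9): →(1,9)(W), (2,6)(W), (2,5)(W) — all W, so L
(3,3): →(2,3)(W), (0,3)(W), (3,0)(W) — all W, so L
(3,4): →(2,4)(W), (0,4)(W), (3,1)(W), (3,0)(W) — all W, so L
(3,5): →(2,5)(W), (0,5)(W), (3,2)(W), (3,1)(W) — all W, so L
(4,6): →(3,6)(W), (1,6)(W), (0,6)(W), (4,3)(W), (4,2)(W) — all W, so L
Every other cell has at least one move into one of the L cells above, so it is W.
(5,4): the move to (1,4) reaches an L cell, so W
(2,7): one of the L cells justified above, so L
(2,9): one of the L cells justified above, so L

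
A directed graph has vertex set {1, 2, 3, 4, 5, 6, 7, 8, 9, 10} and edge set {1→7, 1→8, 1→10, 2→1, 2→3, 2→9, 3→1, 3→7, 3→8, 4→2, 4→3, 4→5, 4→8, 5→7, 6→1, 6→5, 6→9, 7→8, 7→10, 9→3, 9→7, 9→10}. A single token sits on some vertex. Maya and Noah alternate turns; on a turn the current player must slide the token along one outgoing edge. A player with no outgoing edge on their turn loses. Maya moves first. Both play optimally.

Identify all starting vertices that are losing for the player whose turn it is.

2, 5, 8, 10

Build the W/L table. Terminal = L. A non-terminal position is W if it has a move to some L; otherwise it is L.
Every edge goes from a vertex to one that appears earlier in the order 8, 10, 7, 1, 3, 5, 9, 2, 6, 4, so processing vertices in that order labels each vertex after all of its successors.
8: no outgoing edge → L
10: no outgoing edge → L
7: →10(L), so W
1: →10(L), so W
3: →8(L), so W
5: →7(W) only, which is W, so L
9: →10(L), so W
2: →9(W), 3(W), 1(W) — all W, so L
6: →5(L), so W
4: →2(L), so W
Reading off the rows marked L gives the requested list; there are 4 such vertices.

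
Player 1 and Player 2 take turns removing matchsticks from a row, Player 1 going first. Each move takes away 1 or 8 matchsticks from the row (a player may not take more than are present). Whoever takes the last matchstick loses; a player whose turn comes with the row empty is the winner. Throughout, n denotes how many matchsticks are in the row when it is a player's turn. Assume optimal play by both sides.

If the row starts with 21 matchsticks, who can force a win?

Use the standard recursion: the mover wins at a terminal position; elsewhere, the mover wins exactly when some move hands the opponent an L position.
n=0: no move; the opponent has just taken the last matchstick and therefore loses → W
n=1: →0(W) only, which is W, so L
n=2: →1(L), so W
n=3: →2(W) only, which is W, so L
n=4: →3(L), so W
n=5: →4(W) only, which is W, so L
n=6: →5(L), so W
n=7: →6(W) only, which is W, so L
n=8: →7(L), so W
n=9: →1(L), so W
n=10: →9(W), 2(W) — all W, so L
n=11: →10(L), so W
n=12: →11(W), 4(W) — all W, so L
n=13: →12(L), so W
n=14: →13(W), 6(W) — all W, so L
n=15: →14(L), so W
n=16: →15(W), 8(W) — all W, so L
n=17: →16(L), so W
n=18: →10(L), so W
n=19: →18(W), 11(W) — all W, so L
n=20: →19(L), so W
n=21: →20(W), 13(W) — all W, so L
Every move from 21 reaches a W position, so the mover loses.

Player 2 wins.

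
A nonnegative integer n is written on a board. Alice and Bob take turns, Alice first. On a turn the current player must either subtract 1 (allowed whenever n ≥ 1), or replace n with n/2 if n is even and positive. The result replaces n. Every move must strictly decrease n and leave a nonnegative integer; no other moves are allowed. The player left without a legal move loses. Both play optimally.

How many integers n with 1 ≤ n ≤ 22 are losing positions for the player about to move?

10

Compute win/loss labels from the base case upward. A position with no move is L. Any other position is W if it can reach an L in one move, else L.
n=0: no move → L
n=1: →0(L), so W
n=2: →1(W) only, which is W, so L
n=3: →2(L), so W
n=4: →2(L), so W
n=5: →4(W) only, which is W, so L
n=6: →5(L), so W
n=7: →6(W) only, which is W, so L
n=8: →7(L), so W
n=9: →8(W) only, which is W, so L
n=10: →5(L), so W
n=11: →10(W) only, which is W, so L
n=12: →11(L), so W
n=13: →12(W) only, which is W, so L
n=14: →7(L), so W
n=15: →14(W) only, which is W, so L
n=16: →15(L), so W
n=17: →16(W) only, which is W, so L
n=18: →9(L), so W
n=19: →18(W) only, which is W, so L
n=20: →19(L), so W
n=21: →20(W) only, which is W, so L
n=22: →11(L), so W
L entries with 1 ≤ n ≤ 22 (n=0 is outside the asked range and is not counted): n = 2, 5, 7, 9, 11, 13, 15, 17, 19, 21; that makes 10.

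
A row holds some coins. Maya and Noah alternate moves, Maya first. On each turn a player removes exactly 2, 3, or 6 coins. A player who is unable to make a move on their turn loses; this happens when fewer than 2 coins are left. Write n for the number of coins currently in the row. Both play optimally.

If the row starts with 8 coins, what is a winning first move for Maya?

Remove 3, leaving 5.

Positions with no move are L. A position that does have a move is losing for the player to move precisely when every available move leads to a winning position for the opponent. Fill in the labels:
n=0: no move → L
n=1: no move → L
n=2: can move to 0, which is L ⇒ W
n=3: can move to 1, which is L ⇒ W
n=4: can move to 1, which is L ⇒ W
n=5: moves to 3(W), 2(W); every one is W ⇒ L
n=6: can move to 0, which is L ⇒ W
n=7: can move to 5, which is L ⇒ W
n=8: can move to 5, which is L ⇒ W
From 8, the L positions reachable in one move are: 5.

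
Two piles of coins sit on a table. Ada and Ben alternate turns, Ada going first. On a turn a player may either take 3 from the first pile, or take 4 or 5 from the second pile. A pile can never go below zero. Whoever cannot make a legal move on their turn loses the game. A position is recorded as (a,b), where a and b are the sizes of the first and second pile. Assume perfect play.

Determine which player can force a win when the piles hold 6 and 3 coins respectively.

Build the W/L table. Terminal = L. A non-terminal position is W if it has a move to some L; otherwise it is L.
No move ever increases a pile, so every position that can arise here has a ≤ 6 and b ≤ 3; it is enough to label the cells with 0 ≤ a ≤ 6 and 0 ≤ b ≤ 3.
Every move lowers a or b (never raises either), so fill the grid row by row in increasing a, and left to right within a row: each cell's successors are then already labelled.
      b=0  b=1  b=2  b=3
a=0:    L    L    L    L
a=1:    L    L    L    L
a=2:    L    L    L    L
a=3:    W    W    W    W
a=4:    W    W    W    W
a=5:    W    W    W    W
a=6:    L    L    L    L
Cells with no legal move (terminal, hence L): (0,0), (0,1), (0,2), (0,3), (1,0), (1,1), (1,2), (1,3), (2,0), (2,1), (2,2), (2,3).
The remaining L cells, each justified by listing all of its moves:
(6,0): L (sole option (3,0)(W) is W)
(6,1): L (sole option (3,1)(W) is W)
(6,2): L (sole option (3,2)(W) is W)
(6,3): L (sole option (3,3)(W) is W)
Every other cell has at least one move into one of the L cells above, so it is W.
The starting position (6,3) is L: whatever Ada does, the opponent receives a W position.

Ben wins.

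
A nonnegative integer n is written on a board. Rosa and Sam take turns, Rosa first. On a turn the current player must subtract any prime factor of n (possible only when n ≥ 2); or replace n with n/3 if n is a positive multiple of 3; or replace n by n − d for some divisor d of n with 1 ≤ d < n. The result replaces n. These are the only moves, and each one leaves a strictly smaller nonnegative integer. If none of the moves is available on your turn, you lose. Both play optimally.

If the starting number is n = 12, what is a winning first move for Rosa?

Classify positions by backward induction: terminal positions (no move available) are L. From any other position, the mover wins iff some move reaches an L.
n=0: no move → L
n=1: no move → L
n=2: →0(L), so W
n=3: →0(L), so W
n=4: →2(W), 3(W) — all W, so L
n=5: →0(L), so W
n=6: →4(L), so W
n=7: →0(L), so W
n=8: →4(L), so W
n=9: →3(W), 6(W), 8(W) — all W, so L
n=10: →9(L), so W
n=11: →0(L), so W
n=12: →4(L), so W
From 12, the L positions reachable in one move are: 4, 9. Any move reaching one of these is winning.

Move to 4.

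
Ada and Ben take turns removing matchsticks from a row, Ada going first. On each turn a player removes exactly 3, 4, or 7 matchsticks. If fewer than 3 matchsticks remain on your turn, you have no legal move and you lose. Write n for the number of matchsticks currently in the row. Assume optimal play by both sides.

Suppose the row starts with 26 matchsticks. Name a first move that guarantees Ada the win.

Build the W/L table. Terminal = L. A non-terminal position is W if it has a move to some L; otherwise it is L.
n=0: no move → L
n=1: no move → L
n=2: no move → L
n=3: reaches L-position 0 → W
n=4: reaches L-position 1 → W
n=5: reaches L-position 2 → W
n=6: reaches L-position 2 → W
n=7: reaches L-position 0 → W
n=8: reaches L-position 1 → W
n=9: reaches L-position 2 → W
n=10: only reaches 7(W), 6(W), 3(W), all W → L
n=11: only reaches 8(W), 7(W), 4(W), all W → L
n=12: only reaches 9(W), 8(W), 5(W), all W → L
n=13: reaches L-position 10 → W
n=14: reaches L-position 11 → W
n=15: reaches L-position 12 → W
n=16: reaches L-position 12 → W
n=17: reaches L-position 10 → W
n=18: reaches L-position 11 → W
n=19: reaches L-position 12 → W
n=20: only reaches 17(W), 16(W), 13(W), all W → L
n=21: only reaches 18(W), 17(W), 14(W), all W → L
n=22: only reaches 19(W), 18(W), 15(W), all W → L
n=23: reaches L-position 20 → W
n=24: reaches L-position 21 → W
n=25: reaches L-position 22 → W
n=26: reaches L-position 22 → W
From 26, the L positions reachable in one move are: 22.

Remove 4, leaving 22.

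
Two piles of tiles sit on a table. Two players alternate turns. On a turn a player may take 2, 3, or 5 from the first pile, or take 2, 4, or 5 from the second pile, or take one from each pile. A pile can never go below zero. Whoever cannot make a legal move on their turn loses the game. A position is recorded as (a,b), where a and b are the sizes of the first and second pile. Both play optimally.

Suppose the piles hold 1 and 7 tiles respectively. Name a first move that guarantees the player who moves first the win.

Move to (1,3).

Work bottom-up. With no move the player to move loses. Otherwise the position is W if at least one move leads to an L position for the opponent, and L if every move leads to a W.
No move ever increases a pile, so every position that can arise here has a ≤ 1 and b ≤ 7; it is enough to label the cells with 0 ≤ a ≤ 1 and 0 ≤ b ≤ 7.
Every move lowers a or b (never raises either), so fill the grid row by row in increasing a, and left to right within a row: each cell's successors are then already labelled.
      b=0  b=1  b=2  b=3  b=4  b=5  b=6  b=7
a=0:    L    L    W    W    W    W    W    L
a=1:    L    W    W    L    W    W    L    W
Cells with no legal move (terminal, hence L): (0,0), (0,1), (1,0).
The remaining L cells, each justified by listing all of its moves:
(0,7): only reaches (0,5)(W), (0,3)(W), (0,2)(W), all W → L
(1,3): only reaches (1,1)(W), (0,2)(W), all W → L
(1,6): only reaches (1,4)(W), (1,2)(W), (1,1)(W), (0,5)(W), all W → L
Every other cell has at least one move into one of the L cells above, so it is W.
From (1,7), the L positions reachable in one move are: (1,3).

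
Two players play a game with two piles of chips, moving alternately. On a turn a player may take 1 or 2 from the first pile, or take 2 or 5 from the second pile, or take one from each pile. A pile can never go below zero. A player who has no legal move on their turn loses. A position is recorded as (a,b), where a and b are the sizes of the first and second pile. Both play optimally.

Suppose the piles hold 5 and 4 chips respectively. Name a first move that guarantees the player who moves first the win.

Classify positions by backward induction: terminal positions (no move available) are L. From any other position, the mover wins iff some move reaches an L.
No move ever increases a pile, so every position that can arise here has a ≤ 5 and b ≤ 4; it is enough to label the cells with 0 ≤ a ≤ 5 and 0 ≤ b ≤ 4.
Every move lowers a or b (never raises either), so fill the grid row by row in increasing a, and left to right within a row: each cell's successors are then already labelled.
      b=0  b=1  b=2  b=3  b=4
a=0:    L    L    W    W    L
a=1:    W    W    W    L    W
a=2:    W    W    L    W    W
a=3:    L    L    W    W    L
a=4:    W    W    W    L    W
a=5:    W    W    L    W    W
Cells with no legal move (terminal, hence L): (0,0), (0,1).
The remaining L cells, each justified by listing all of its moves:
(0,4): L (sole option (0,2)(W) is W)
(1,3): L (options (0,3)(W), (1,1)(W), (0,2)(W) are all W)
(2,2): L (options (1,2)(W), (0,2)(W), (2,0)(W), (1,1)(W) are all W)
(3,0): L (options (2,0)(W), (1,0)(W) are all W)
(3,1): L (options (2,1)(W), (1,1)(W), (2,0)(W) are all W)
(3,4): L (options (2,4)(W), (1,4)(W), (3,2)(W), (2,3)(W) are all W)
(4,3): L (options (3,3)(W), (2,3)(W), (4,1)(W), (3,2)(W) are all W)
(5,2): L (options (4,2)(W), (3,2)(W), (5,0)(W), (4,1)(W) are all W)
Every other cell has at least one move into one of the L cells above, so it is W.
From (5,4), the L positions reachable in one move are: (3,4), (5,2), (4,3). Any move reaching one of these is winning.

Move to (3,4).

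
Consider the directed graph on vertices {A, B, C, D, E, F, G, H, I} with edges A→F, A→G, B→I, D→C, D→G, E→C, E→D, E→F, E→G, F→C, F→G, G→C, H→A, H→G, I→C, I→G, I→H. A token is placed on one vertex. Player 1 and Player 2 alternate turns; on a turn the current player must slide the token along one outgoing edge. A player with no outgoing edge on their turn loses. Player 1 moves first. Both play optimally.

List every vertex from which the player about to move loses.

A, B, C

Use the standard recursion: the mover loses at a terminal position; elsewhere, the mover wins exactly when some move hands the opponent an L position.
Every edge goes from a vertex to one that appears earlier in the order C, G, F, A, H, I, D, E, B, so processing vertices in that order labels each vertex after all of its successors.
C: no outgoing edge → L
G: W (go to C, an L position)
F: W (go to C, an L position)
A: L (options F(W), G(W) are all W)
H: W (go to A, an L position)
I: W (go to C, an L position)
D: W (go to C, an L position)
E: W (go to C, an L position)
B: L (sole option I(W) is W)
The losing starting vertices are exactly the entries labelled L in this table (3 of them).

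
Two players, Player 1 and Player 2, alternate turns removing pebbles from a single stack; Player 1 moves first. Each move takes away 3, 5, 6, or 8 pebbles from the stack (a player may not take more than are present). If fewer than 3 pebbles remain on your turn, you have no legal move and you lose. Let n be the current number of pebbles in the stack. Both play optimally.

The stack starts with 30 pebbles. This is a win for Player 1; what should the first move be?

Remove 6, leaving 24.

Classify positions by backward induction: terminal positions (no move available) are L. From any other position, the mover wins iff some move reaches an L.
n=0: no move → L
n=1: no move → L
n=2: no move → L
n=3: reaches L-position 0 → W
n=4: reaches L-position 1 → W
n=5: reaches L-position 2 → W
n=6: reaches L-position 1 → W
n=7: reaches L-position 2 → W
n=8: reaches L-position 2 → W
n=9: reaches L-position 1 → W
n=10: reaches L-position 2 → W
n=11: only reaches 8(W), 6(W), 5(W), 3(W), all W → L
n=12: only reaches 9(W), 7(W), 6(W), 4(W), all W → L
n=13: only reaches 10(W), 8(W), 7(W), 5(W), all W → L
n=14: reaches L-position 11 → W
n=15: reaches L-position 12 → W
n=16: reaches L-position 13 → W
n=17: reaches L-position 12 → W
n=18: reaches L-position 13 → W
n=19: reaches L-position 13 → W
n=20: reaches L-position 12 → W
n=21: reaches L-position 13 → W
n=22: only reaches 19(W), 17(W), 16(W), 14(W), all W → L
n=23: only reaches 20(W), 18(W), 17(W), 15(W), all W → L
n=24: only reaches 21(W), 19(W), 18(W), 16(W), all W → L
n=25: reaches L-position 22 → W
n=26: reaches L-position 23 → W
n=27: reaches L-position 24 → W
n=28: reaches L-position 23 → W
n=29: reaches L-position 24 → W
n=30: reaches L-position 24 → W
From 30, the L positions reachable in one move are: 24, 22. Any move reaching one of these is winning.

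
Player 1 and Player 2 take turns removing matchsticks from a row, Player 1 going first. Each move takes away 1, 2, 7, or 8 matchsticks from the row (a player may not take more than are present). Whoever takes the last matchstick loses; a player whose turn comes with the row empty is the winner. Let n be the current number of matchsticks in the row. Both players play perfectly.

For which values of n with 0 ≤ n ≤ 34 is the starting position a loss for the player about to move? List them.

Classify positions by backward induction: terminal positions (no move available) are W. From any other position, the mover wins iff some move reaches an L.
n=0: no move; the opponent has just taken the last matchstick and therefore loses → W
n=1: →0(W) only, which is W, so L
n=2: →1(L), so W
n=3: →1(L), so W
n=4: →3(W), 2(W) — all W, so L
n=5: →4(L), so W
n=6: →4(L), so W
n=7: →6(W), 5(W), 0(W) — all W, so L
n=8: →7(L), so W
n=9: →7(L), so W
n=10: →9(W), 8(W), 3(W), 2(W) — all W, so L
n=11: →10(L), so W
n=12: →10(L), so W
n=13: →12(W), 11(W), 6(W), 5(W) — all W, so L
n=14: →13(L), so W
n=15: →13(L), so W
n=16: →15(W), 14(W), 9(W), 8(W) — all W, so L
n=17: →16(L), so W
n=18: →16(L), so W
n=19: →18(W), 17(W), 12(W), 11(W) — all W, so L
n=20: →19(L), so W
n=21: →19(L), so W
n=22: →21(W), 20(W), 15(W), 14(W) — all W, so L
n=23: →22(L), so W
n=24: →22(L), so W
n=25: →24(W), 23(W), 18(W), 17(W) — all W, so L
n=26: →25(L), so W
n=27: →25(L), so W
n=28: →27(W), 26(W), 21(W), 20(W) — all W, so L
n=29: →28(L), so W
n=30: →28(L), so W
n=31: →30(W), 29(W), 24(W), 23(W) — all W, so L
n=32: →31(L), so W
n=33: →31(L), so W
n=34: →33(W), 32(W), 27(W), 26(W) — all W, so L
The losing starting values of n are exactly the entries labelled L in this table (12 of them).

1, 4, 7, 10, 13, 16, 19, 22, 25, 28, 31, 34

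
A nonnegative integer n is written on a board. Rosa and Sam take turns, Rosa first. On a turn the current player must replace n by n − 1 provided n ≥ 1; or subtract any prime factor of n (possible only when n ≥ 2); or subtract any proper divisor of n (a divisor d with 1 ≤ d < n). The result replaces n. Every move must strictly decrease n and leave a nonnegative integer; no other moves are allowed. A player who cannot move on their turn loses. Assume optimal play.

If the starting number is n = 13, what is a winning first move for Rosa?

Classify positions by backward induction: terminal positions (no move available) are L. From any other position, the mover wins iff some move reaches an L.
n=0: no move → L
n=1: W (go to 0, an L position)
n=2: W (go to 0, an L position)
n=3: W (go to 0, an L position)
n=4: L (options 2(W), 3(W) are all W)
n=5: W (go to 0, an L position)
n=6: W (go to 4, an L position)
n=7: W (go to 0, an L position)
n=8: W (go to 4, an L position)
n=9: L (options 6(W), 8(W) are all W)
n=10: W (go to 9, an L position)
n=11: W (go to 0, an L position)
n=12: W (go to 9, an L position)
n=13: W (go to 0, an L position)
From 13, the L positions reachable in one move are: 0.

Move to 0.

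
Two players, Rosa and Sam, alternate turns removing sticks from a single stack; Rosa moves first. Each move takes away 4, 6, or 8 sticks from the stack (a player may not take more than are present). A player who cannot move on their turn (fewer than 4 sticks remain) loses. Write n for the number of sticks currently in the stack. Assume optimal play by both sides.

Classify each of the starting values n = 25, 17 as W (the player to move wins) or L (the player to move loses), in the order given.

Compute win/loss labels from the base case upward. A position with no move is L. Any other position is W if it can reach an L in one move, else L.
n=0: no move → L
n=1: no move → L
n=2: no move → L
n=3: no move → L
n=4: reaches L-position 0 → W
n=5: reaches L-position 1 → W
n=6: reaches L-position 2 → W
n=7: reaches L-position 3 → W
n=8: reaches L-position 2 → W
n=9: reaches L-position 3 → W
n=10: reaches L-position 2 → W
n=11: reaches L-position 3 → W
n=12: only reaches 8(W), 6(W), 4(W), all W → L
n=13: only reaches 9(W), 7(W), 5(W), all W → L
n=14: only reaches 10(W), 8(W), 6(W), all W → L
n=15: only reaches 11(W), 9(W), 7(W), all W → L
n=16: reaches L-position 12 → W
n=17: reaches L-position 13 → W
n=18: reaches L-position 14 → W
n=19: reaches L-position 15 → W
n=20: reaches L-position 14 → W
n=21: reaches L-position 15 → W
n=22: reaches L-position 14 → W
n=23: reaches L-position 15 → W
n=24: only reaches 20(W), 18(W), 16(W), all W → L
n=25: only reaches 21(W), 19(W), 17(W), all W → L

25: L, 17: W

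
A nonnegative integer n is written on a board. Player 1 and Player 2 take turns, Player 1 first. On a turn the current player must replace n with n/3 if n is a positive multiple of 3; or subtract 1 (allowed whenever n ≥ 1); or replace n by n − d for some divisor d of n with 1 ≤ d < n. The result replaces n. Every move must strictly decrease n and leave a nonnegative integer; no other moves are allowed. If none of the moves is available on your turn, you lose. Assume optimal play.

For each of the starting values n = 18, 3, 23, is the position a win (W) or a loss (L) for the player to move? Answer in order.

18: W, 3: W, 23: L

Label each position W (a win for the player to move) or L (a loss). A position with no legal move is L; any other position is W exactly when some move reaches an L, and L when every move reaches a W.
n=0: no move → L
n=1: →0(L), so W
n=2: →1(W) only, which is W, so L
n=3: →2(L), so W
n=4: →2(L), so W
n=5: →4(W) only, which is W, so L
n=6: →2(L), so W
n=7: →6(W) only, which is W, so L
n=8: →7(L), so W
n=9: →3(W), 6(W), 8(W) — all W, so L
n=10: →5(L), so W
n=11: →10(W) only, which is W, so L
n=12: →9(L), so W
n=13: →12(W) only, which is W, so L
n=14: →7(L), so W
n=15: →5(L), so W
n=16: →8(W), 12(W), 14(W), 15(W) — all W, so L
n=17: →16(L), so W
n=18: →9(L), so W
n=19: →18(W) only, which is W, so L
n=20: →16(L), so W
n=21: →7(L), so W
n=22: →11(L), so W
n=23: →22(W) only, which is W, so L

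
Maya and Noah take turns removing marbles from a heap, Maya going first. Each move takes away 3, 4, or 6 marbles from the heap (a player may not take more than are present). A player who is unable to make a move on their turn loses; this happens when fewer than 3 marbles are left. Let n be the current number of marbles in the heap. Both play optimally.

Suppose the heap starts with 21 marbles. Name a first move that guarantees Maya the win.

Remove 3, leaving 18.

Label each position W (a win for the player to move) or L (a loss). A position with no legal move is L; any other position is W exactly when some move reaches an L, and L when every move reaches a W.
n=0: no move → L
n=1: no move → L
n=2: no move → L
n=3: →0(L), so W
n=4: →1(L), so W
n=5: →2(L), so W
n=6: →2(L), so W
n=7: →1(L), so W
n=8: →2(L), so W
n=9: →6(W), 5(W), 3(W) — all W, so L
n=10: →7(W), 6(W), 4(W) — all W, so L
n=11: →8(W), 7(W), 5(W) — all W, so L
n=12: →9(L), so W
n=13: →10(L), so W
n=14: →11(L), so W
n=15: →11(L), so W
n=16: →10(L), so W
n=17: →11(L), so W
n=18: →15(W), 14(W), 12(W) — all W, so L
n=19: →16(W), 15(W), 13(W) — all W, so L
n=20: →17(W), 16(W), 14(W) — all W, so L
n=21: →18(L), so W
From 21, the L positions reachable in one move are: 18.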